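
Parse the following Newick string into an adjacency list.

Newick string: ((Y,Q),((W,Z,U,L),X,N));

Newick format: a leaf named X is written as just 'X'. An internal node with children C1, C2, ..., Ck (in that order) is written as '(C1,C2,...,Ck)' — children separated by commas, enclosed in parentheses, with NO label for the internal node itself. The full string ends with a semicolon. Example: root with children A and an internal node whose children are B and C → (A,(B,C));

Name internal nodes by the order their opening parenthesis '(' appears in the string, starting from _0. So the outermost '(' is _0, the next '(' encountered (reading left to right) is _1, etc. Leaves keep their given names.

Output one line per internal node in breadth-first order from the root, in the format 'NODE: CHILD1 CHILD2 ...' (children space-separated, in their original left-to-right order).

Input: ((Y,Q),((W,Z,U,L),X,N));
Scanning left-to-right, naming '(' by encounter order:
  pos 0: '(' -> open internal node _0 (depth 1)
  pos 1: '(' -> open internal node _1 (depth 2)
  pos 5: ')' -> close internal node _1 (now at depth 1)
  pos 7: '(' -> open internal node _2 (depth 2)
  pos 8: '(' -> open internal node _3 (depth 3)
  pos 16: ')' -> close internal node _3 (now at depth 2)
  pos 21: ')' -> close internal node _2 (now at depth 1)
  pos 22: ')' -> close internal node _0 (now at depth 0)
Total internal nodes: 4
BFS adjacency from root:
  _0: _1 _2
  _1: Y Q
  _2: _3 X N
  _3: W Z U L

Answer: _0: _1 _2
_1: Y Q
_2: _3 X N
_3: W Z U L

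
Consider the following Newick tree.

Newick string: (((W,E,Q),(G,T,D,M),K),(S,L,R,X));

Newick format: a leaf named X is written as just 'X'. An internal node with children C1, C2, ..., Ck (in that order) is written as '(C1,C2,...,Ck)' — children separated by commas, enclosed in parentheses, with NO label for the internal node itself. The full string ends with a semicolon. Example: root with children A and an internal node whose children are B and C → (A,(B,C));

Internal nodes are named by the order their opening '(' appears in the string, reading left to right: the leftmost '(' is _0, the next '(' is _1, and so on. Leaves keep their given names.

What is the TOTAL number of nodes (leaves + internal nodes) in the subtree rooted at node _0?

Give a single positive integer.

Newick: (((W,E,Q),(G,T,D,M),K),(S,L,R,X));
Locate _0: it is the '(' at position 0 (the 1st '(' reading left to right).
Query: subtree rooted at _0
_0: subtree_size = 1 + 16
  _1: subtree_size = 1 + 10
    _2: subtree_size = 1 + 3
      W: subtree_size = 1 + 0
      E: subtree_size = 1 + 0
      Q: subtree_size = 1 + 0
    _3: subtree_size = 1 + 4
      G: subtree_size = 1 + 0
      T: subtree_size = 1 + 0
      D: subtree_size = 1 + 0
      M: subtree_size = 1 + 0
    K: subtree_size = 1 + 0
  _4: subtree_size = 1 + 4
    S: subtree_size = 1 + 0
    L: subtree_size = 1 + 0
    R: subtree_size = 1 + 0
    X: subtree_size = 1 + 0
Total subtree size of _0: 17

Answer: 17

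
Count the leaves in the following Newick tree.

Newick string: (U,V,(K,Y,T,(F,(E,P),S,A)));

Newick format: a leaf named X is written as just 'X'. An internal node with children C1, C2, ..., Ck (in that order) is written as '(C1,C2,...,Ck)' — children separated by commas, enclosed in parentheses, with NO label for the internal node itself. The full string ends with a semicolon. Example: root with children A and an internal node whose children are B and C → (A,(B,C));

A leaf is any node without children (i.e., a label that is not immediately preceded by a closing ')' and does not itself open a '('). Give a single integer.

Answer: 10

Derivation:
Newick: (U,V,(K,Y,T,(F,(E,P),S,A)));
Scan left-to-right; a leaf is any maximal label run not followed by '(':
  pos 1: leaf 'U' → count = 1
  pos 3: leaf 'V' → count = 2
  pos 6: leaf 'K' → count = 3
  pos 8: leaf 'Y' → count = 4
  pos 10: leaf 'T' → count = 5
  pos 13: leaf 'F' → count = 6
  pos 16: leaf 'E' → count = 7
  pos 18: leaf 'P' → count = 8
  pos 21: leaf 'S' → count = 9
  pos 23: leaf 'A' → count = 10
Total leaves: 10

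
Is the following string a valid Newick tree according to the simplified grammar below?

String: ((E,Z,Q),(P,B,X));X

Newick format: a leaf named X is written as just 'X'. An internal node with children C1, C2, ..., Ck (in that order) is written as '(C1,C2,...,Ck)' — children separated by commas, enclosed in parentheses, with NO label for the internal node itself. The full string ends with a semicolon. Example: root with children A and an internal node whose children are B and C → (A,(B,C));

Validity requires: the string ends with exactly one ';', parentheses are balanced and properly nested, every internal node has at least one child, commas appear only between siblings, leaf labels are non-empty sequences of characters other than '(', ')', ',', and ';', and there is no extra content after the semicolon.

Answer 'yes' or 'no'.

Answer: no

Derivation:
Input: ((E,Z,Q),(P,B,X));X
Paren balance: 3 '(' vs 3 ')' OK
Ends with single ';': False
Full parse: FAILS (must end with ;)
Valid: False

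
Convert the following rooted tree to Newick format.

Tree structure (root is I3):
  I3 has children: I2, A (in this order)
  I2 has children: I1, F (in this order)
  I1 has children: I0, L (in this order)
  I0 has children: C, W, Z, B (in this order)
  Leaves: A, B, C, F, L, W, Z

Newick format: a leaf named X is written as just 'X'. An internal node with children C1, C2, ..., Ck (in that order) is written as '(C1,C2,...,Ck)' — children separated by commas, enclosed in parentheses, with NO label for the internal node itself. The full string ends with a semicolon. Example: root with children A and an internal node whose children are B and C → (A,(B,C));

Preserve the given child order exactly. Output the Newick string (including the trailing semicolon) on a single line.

Answer: ((((C,W,Z,B),L),F),A);

Derivation:
internal I3 with children ['I2', 'A']
  internal I2 with children ['I1', 'F']
    internal I1 with children ['I0', 'L']
      internal I0 with children ['C', 'W', 'Z', 'B']
        leaf 'C' → 'C'
        leaf 'W' → 'W'
        leaf 'Z' → 'Z'
        leaf 'B' → 'B'
      → '(C,W,Z,B)'
      leaf 'L' → 'L'
    → '((C,W,Z,B),L)'
    leaf 'F' → 'F'
  → '(((C,W,Z,B),L),F)'
  leaf 'A' → 'A'
→ '((((C,W,Z,B),L),F),A)'
Final: ((((C,W,Z,B),L),F),A);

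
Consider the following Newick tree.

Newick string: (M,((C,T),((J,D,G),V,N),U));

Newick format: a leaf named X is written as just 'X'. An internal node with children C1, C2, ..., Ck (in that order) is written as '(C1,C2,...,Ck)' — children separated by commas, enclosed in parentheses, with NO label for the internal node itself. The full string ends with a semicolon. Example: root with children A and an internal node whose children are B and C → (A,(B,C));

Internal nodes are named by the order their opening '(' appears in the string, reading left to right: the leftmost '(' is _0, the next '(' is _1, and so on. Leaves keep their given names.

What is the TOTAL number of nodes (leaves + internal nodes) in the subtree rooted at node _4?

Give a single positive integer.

Newick: (M,((C,T),((J,D,G),V,N),U));
Locate _4: it is the '(' at position 11 (the 5th '(' reading left to right).
Query: subtree rooted at _4
_4: subtree_size = 1 + 3
  J: subtree_size = 1 + 0
  D: subtree_size = 1 + 0
  G: subtree_size = 1 + 0
Total subtree size of _4: 4

Answer: 4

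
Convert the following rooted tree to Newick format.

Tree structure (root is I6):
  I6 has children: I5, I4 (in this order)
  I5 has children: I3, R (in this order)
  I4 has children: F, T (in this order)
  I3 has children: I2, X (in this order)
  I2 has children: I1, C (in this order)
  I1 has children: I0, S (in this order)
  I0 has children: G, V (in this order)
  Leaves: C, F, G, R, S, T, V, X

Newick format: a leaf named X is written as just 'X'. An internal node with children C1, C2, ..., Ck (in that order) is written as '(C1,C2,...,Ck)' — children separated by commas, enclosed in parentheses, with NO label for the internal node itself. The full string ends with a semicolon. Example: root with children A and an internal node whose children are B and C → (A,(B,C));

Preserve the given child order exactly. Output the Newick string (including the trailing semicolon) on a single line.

internal I6 with children ['I5', 'I4']
  internal I5 with children ['I3', 'R']
    internal I3 with children ['I2', 'X']
      internal I2 with children ['I1', 'C']
        internal I1 with children ['I0', 'S']
          internal I0 with children ['G', 'V']
            leaf 'G' → 'G'
            leaf 'V' → 'V'
          → '(G,V)'
          leaf 'S' → 'S'
        → '((G,V),S)'
        leaf 'C' → 'C'
      → '(((G,V),S),C)'
      leaf 'X' → 'X'
    → '((((G,V),S),C),X)'
    leaf 'R' → 'R'
  → '(((((G,V),S),C),X),R)'
  internal I4 with children ['F', 'T']
    leaf 'F' → 'F'
    leaf 'T' → 'T'
  → '(F,T)'
→ '((((((G,V),S),C),X),R),(F,T))'
Final: ((((((G,V),S),C),X),R),(F,T));

Answer: ((((((G,V),S),C),X),R),(F,T));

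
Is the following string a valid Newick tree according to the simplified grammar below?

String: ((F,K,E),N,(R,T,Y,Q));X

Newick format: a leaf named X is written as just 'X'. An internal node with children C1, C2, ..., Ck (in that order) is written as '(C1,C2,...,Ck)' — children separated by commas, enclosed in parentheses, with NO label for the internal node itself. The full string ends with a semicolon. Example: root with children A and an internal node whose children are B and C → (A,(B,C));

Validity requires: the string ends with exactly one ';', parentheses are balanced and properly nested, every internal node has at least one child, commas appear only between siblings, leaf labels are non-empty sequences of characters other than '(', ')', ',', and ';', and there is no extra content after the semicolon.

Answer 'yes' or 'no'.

Answer: no

Derivation:
Input: ((F,K,E),N,(R,T,Y,Q));X
Paren balance: 3 '(' vs 3 ')' OK
Ends with single ';': False
Full parse: FAILS (must end with ;)
Valid: False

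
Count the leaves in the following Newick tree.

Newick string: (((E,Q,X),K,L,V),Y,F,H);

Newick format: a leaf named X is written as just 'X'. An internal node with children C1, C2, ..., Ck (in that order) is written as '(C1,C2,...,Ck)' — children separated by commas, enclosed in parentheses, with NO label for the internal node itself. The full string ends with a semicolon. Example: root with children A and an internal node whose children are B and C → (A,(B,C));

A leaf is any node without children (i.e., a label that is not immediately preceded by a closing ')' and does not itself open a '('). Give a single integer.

Newick: (((E,Q,X),K,L,V),Y,F,H);
Scan left-to-right; a leaf is any maximal label run not followed by '(':
  pos 3: leaf 'E' → count = 1
  pos 5: leaf 'Q' → count = 2
  pos 7: leaf 'X' → count = 3
  pos 10: leaf 'K' → count = 4
  pos 12: leaf 'L' → count = 5
  pos 14: leaf 'V' → count = 6
  pos 17: leaf 'Y' → count = 7
  pos 19: leaf 'F' → count = 8
  pos 21: leaf 'H' → count = 9
Total leaves: 9

Answer: 9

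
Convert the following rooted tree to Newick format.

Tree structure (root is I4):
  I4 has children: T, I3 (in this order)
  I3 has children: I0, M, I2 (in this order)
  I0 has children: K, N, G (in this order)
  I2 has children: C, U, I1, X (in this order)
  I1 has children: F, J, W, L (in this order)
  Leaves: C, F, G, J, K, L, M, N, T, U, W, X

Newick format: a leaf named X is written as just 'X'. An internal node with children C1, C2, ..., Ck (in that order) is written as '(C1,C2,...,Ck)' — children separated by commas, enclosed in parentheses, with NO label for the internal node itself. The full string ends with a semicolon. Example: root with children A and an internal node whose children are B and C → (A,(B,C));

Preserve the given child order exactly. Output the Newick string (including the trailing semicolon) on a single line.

internal I4 with children ['T', 'I3']
  leaf 'T' → 'T'
  internal I3 with children ['I0', 'M', 'I2']
    internal I0 with children ['K', 'N', 'G']
      leaf 'K' → 'K'
      leaf 'N' → 'N'
      leaf 'G' → 'G'
    → '(K,N,G)'
    leaf 'M' → 'M'
    internal I2 with children ['C', 'U', 'I1', 'X']
      leaf 'C' → 'C'
      leaf 'U' → 'U'
      internal I1 with children ['F', 'J', 'W', 'L']
        leaf 'F' → 'F'
        leaf 'J' → 'J'
        leaf 'W' → 'W'
        leaf 'L' → 'L'
      → '(F,J,W,L)'
      leaf 'X' → 'X'
    → '(C,U,(F,J,W,L),X)'
  → '((K,N,G),M,(C,U,(F,J,W,L),X))'
→ '(T,((K,N,G),M,(C,U,(F,J,W,L),X)))'
Final: (T,((K,N,G),M,(C,U,(F,J,W,L),X)));

Answer: (T,((K,N,G),M,(C,U,(F,J,W,L),X)));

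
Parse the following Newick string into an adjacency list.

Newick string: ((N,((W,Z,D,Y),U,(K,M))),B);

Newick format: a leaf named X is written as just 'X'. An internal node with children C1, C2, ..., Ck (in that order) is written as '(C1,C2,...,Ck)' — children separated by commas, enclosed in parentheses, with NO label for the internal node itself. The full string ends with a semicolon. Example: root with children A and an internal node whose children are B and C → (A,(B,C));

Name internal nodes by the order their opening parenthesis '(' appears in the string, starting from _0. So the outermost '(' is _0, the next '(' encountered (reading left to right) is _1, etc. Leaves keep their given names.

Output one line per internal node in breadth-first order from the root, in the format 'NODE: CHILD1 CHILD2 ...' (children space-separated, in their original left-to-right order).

Input: ((N,((W,Z,D,Y),U,(K,M))),B);
Scanning left-to-right, naming '(' by encounter order:
  pos 0: '(' -> open internal node _0 (depth 1)
  pos 1: '(' -> open internal node _1 (depth 2)
  pos 4: '(' -> open internal node _2 (depth 3)
  pos 5: '(' -> open internal node _3 (depth 4)
  pos 13: ')' -> close internal node _3 (now at depth 3)
  pos 17: '(' -> open internal node _4 (depth 4)
  pos 21: ')' -> close internal node _4 (now at depth 3)
  pos 22: ')' -> close internal node _2 (now at depth 2)
  pos 23: ')' -> close internal node _1 (now at depth 1)
  pos 26: ')' -> close internal node _0 (now at depth 0)
Total internal nodes: 5
BFS adjacency from root:
  _0: _1 B
  _1: N _2
  _2: _3 U _4
  _3: W Z D Y
  _4: K M

Answer: _0: _1 B
_1: N _2
_2: _3 U _4
_3: W Z D Y
_4: K M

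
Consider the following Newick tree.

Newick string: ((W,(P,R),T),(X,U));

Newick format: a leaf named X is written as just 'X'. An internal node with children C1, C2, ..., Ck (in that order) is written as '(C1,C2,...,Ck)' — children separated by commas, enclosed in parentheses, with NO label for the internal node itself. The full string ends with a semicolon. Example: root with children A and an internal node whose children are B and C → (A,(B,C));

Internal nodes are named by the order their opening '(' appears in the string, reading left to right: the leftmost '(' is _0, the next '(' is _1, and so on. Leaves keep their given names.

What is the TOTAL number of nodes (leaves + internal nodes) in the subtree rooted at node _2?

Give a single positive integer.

Newick: ((W,(P,R),T),(X,U));
Locate _2: it is the '(' at position 4 (the 3rd '(' reading left to right).
Query: subtree rooted at _2
_2: subtree_size = 1 + 2
  P: subtree_size = 1 + 0
  R: subtree_size = 1 + 0
Total subtree size of _2: 3

Answer: 3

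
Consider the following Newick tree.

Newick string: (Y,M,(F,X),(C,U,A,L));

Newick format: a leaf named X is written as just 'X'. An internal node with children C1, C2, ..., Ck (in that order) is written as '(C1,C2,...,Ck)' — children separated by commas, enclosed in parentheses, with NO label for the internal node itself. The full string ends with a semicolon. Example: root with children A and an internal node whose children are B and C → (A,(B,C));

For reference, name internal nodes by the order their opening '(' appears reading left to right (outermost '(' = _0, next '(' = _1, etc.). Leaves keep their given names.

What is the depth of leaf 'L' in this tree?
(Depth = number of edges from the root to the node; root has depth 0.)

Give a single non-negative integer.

Answer: 2

Derivation:
Newick: (Y,M,(F,X),(C,U,A,L));
Naming internals by '(' encounter order: outermost '(' = _0, next = _1, ...
Query node: L
Path from root: _0 -> _2 -> L
Depth of L: 2 (number of edges from root)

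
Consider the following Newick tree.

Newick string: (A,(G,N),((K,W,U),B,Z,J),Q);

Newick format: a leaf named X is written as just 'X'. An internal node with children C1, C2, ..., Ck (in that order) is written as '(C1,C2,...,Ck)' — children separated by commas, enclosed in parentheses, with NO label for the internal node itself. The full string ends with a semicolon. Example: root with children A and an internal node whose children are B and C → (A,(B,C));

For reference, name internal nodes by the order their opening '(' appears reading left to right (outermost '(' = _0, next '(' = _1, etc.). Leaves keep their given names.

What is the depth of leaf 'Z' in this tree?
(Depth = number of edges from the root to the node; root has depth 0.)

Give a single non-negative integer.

Answer: 2

Derivation:
Newick: (A,(G,N),((K,W,U),B,Z,J),Q);
Naming internals by '(' encounter order: outermost '(' = _0, next = _1, ...
Query node: Z
Path from root: _0 -> _2 -> Z
Depth of Z: 2 (number of edges from root)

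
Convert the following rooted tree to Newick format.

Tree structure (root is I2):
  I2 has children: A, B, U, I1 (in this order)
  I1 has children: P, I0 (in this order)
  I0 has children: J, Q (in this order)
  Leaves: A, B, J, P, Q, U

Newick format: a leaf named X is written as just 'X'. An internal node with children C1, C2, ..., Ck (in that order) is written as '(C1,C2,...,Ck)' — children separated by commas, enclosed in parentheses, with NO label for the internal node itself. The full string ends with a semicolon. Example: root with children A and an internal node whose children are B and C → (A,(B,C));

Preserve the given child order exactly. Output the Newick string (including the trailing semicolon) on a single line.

Answer: (A,B,U,(P,(J,Q)));

Derivation:
internal I2 with children ['A', 'B', 'U', 'I1']
  leaf 'A' → 'A'
  leaf 'B' → 'B'
  leaf 'U' → 'U'
  internal I1 with children ['P', 'I0']
    leaf 'P' → 'P'
    internal I0 with children ['J', 'Q']
      leaf 'J' → 'J'
      leaf 'Q' → 'Q'
    → '(J,Q)'
  → '(P,(J,Q))'
→ '(A,B,U,(P,(J,Q)))'
Final: (A,B,U,(P,(J,Q)));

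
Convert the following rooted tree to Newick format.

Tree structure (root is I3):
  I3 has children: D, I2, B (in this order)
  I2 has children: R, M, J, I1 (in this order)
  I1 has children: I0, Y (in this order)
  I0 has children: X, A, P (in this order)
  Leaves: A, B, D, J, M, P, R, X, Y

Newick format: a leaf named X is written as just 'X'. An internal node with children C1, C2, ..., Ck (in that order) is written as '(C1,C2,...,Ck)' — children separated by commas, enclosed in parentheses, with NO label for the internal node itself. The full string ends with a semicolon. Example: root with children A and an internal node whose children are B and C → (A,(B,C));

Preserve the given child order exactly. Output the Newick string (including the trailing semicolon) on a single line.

internal I3 with children ['D', 'I2', 'B']
  leaf 'D' → 'D'
  internal I2 with children ['R', 'M', 'J', 'I1']
    leaf 'R' → 'R'
    leaf 'M' → 'M'
    leaf 'J' → 'J'
    internal I1 with children ['I0', 'Y']
      internal I0 with children ['X', 'A', 'P']
        leaf 'X' → 'X'
        leaf 'A' → 'A'
        leaf 'P' → 'P'
      → '(X,A,P)'
      leaf 'Y' → 'Y'
    → '((X,A,P),Y)'
  → '(R,M,J,((X,A,P),Y))'
  leaf 'B' → 'B'
→ '(D,(R,M,J,((X,A,P),Y)),B)'
Final: (D,(R,M,J,((X,A,P),Y)),B);

Answer: (D,(R,M,J,((X,A,P),Y)),B);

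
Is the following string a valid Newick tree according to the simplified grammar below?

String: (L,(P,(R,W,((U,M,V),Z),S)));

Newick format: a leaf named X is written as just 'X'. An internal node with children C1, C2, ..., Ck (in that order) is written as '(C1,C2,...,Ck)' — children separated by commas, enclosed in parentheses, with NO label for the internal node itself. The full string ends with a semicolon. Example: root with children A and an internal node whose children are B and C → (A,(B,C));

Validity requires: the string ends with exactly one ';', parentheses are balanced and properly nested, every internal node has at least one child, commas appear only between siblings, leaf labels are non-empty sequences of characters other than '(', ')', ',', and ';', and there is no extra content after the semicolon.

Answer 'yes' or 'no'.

Answer: yes

Derivation:
Input: (L,(P,(R,W,((U,M,V),Z),S)));
Paren balance: 5 '(' vs 5 ')' OK
Ends with single ';': True
Full parse: OK
Valid: True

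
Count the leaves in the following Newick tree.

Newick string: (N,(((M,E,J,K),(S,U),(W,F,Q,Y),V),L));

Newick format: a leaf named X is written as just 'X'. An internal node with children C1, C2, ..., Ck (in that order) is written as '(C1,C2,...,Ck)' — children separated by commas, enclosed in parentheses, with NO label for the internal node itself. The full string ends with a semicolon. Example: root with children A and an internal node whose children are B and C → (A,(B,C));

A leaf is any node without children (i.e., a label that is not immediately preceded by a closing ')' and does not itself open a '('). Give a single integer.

Newick: (N,(((M,E,J,K),(S,U),(W,F,Q,Y),V),L));
Scan left-to-right; a leaf is any maximal label run not followed by '(':
  pos 1: leaf 'N' → count = 1
  pos 6: leaf 'M' → count = 2
  pos 8: leaf 'E' → count = 3
  pos 10: leaf 'J' → count = 4
  pos 12: leaf 'K' → count = 5
  pos 16: leaf 'S' → count = 6
  pos 18: leaf 'U' → count = 7
  pos 22: leaf 'W' → count = 8
  pos 24: leaf 'F' → count = 9
  pos 26: leaf 'Q' → count = 10
  pos 28: leaf 'Y' → count = 11
  pos 31: leaf 'V' → count = 12
  pos 34: leaf 'L' → count = 13
Total leaves: 13

Answer: 13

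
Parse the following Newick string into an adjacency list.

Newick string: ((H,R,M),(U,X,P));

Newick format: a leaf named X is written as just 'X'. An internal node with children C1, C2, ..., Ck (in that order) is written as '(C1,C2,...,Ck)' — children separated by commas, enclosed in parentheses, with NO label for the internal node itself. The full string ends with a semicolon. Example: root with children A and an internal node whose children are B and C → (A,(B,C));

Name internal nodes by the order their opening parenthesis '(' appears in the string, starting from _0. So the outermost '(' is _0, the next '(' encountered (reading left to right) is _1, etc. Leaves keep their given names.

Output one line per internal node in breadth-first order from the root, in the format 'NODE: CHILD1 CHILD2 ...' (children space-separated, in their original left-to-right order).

Answer: _0: _1 _2
_1: H R M
_2: U X P

Derivation:
Input: ((H,R,M),(U,X,P));
Scanning left-to-right, naming '(' by encounter order:
  pos 0: '(' -> open internal node _0 (depth 1)
  pos 1: '(' -> open internal node _1 (depth 2)
  pos 7: ')' -> close internal node _1 (now at depth 1)
  pos 9: '(' -> open internal node _2 (depth 2)
  pos 15: ')' -> close internal node _2 (now at depth 1)
  pos 16: ')' -> close internal node _0 (now at depth 0)
Total internal nodes: 3
BFS adjacency from root:
  _0: _1 _2
  _1: H R M
  _2: U X P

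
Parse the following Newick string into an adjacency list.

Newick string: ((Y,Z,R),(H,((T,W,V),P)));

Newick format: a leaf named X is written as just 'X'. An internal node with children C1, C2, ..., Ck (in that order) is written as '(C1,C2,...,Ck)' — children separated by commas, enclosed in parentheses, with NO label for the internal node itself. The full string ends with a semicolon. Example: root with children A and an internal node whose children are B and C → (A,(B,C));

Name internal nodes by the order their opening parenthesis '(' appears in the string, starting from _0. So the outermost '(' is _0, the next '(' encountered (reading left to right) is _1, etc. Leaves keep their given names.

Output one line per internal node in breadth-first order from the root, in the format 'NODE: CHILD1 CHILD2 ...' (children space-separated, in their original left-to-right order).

Input: ((Y,Z,R),(H,((T,W,V),P)));
Scanning left-to-right, naming '(' by encounter order:
  pos 0: '(' -> open internal node _0 (depth 1)
  pos 1: '(' -> open internal node _1 (depth 2)
  pos 7: ')' -> close internal node _1 (now at depth 1)
  pos 9: '(' -> open internal node _2 (depth 2)
  pos 12: '(' -> open internal node _3 (depth 3)
  pos 13: '(' -> open internal node _4 (depth 4)
  pos 19: ')' -> close internal node _4 (now at depth 3)
  pos 22: ')' -> close internal node _3 (now at depth 2)
  pos 23: ')' -> close internal node _2 (now at depth 1)
  pos 24: ')' -> close internal node _0 (now at depth 0)
Total internal nodes: 5
BFS adjacency from root:
  _0: _1 _2
  _1: Y Z R
  _2: H _3
  _3: _4 P
  _4: T W V

Answer: _0: _1 _2
_1: Y Z R
_2: H _3
_3: _4 P
_4: T W V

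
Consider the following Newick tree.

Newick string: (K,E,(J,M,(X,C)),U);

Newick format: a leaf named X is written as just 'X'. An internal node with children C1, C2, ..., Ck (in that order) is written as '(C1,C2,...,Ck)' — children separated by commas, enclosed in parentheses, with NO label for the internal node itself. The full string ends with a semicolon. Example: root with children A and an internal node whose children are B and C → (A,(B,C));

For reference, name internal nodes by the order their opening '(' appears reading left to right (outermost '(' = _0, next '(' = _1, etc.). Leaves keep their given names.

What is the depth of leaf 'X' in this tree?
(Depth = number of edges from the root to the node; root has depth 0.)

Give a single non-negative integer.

Newick: (K,E,(J,M,(X,C)),U);
Naming internals by '(' encounter order: outermost '(' = _0, next = _1, ...
Query node: X
Path from root: _0 -> _1 -> _2 -> X
Depth of X: 3 (number of edges from root)

Answer: 3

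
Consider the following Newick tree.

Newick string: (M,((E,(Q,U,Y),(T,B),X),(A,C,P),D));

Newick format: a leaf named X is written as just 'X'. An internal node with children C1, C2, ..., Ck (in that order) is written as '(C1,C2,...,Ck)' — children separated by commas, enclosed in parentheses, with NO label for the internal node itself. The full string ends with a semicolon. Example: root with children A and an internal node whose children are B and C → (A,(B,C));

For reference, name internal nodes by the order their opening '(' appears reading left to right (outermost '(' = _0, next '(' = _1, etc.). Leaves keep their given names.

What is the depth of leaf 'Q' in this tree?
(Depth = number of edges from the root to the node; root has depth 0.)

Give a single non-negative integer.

Newick: (M,((E,(Q,U,Y),(T,B),X),(A,C,P),D));
Naming internals by '(' encounter order: outermost '(' = _0, next = _1, ...
Query node: Q
Path from root: _0 -> _1 -> _2 -> _3 -> Q
Depth of Q: 4 (number of edges from root)

Answer: 4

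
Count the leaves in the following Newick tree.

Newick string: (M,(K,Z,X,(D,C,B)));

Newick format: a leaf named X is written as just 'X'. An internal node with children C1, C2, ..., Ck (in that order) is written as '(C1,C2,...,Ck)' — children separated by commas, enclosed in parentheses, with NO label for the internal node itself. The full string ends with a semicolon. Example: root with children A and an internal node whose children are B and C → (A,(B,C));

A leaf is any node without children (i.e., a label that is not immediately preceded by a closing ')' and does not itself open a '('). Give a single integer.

Newick: (M,(K,Z,X,(D,C,B)));
Scan left-to-right; a leaf is any maximal label run not followed by '(':
  pos 1: leaf 'M' → count = 1
  pos 4: leaf 'K' → count = 2
  pos 6: leaf 'Z' → count = 3
  pos 8: leaf 'X' → count = 4
  pos 11: leaf 'D' → count = 5
  pos 13: leaf 'C' → count = 6
  pos 15: leaf 'B' → count = 7
Total leaves: 7

Answer: 7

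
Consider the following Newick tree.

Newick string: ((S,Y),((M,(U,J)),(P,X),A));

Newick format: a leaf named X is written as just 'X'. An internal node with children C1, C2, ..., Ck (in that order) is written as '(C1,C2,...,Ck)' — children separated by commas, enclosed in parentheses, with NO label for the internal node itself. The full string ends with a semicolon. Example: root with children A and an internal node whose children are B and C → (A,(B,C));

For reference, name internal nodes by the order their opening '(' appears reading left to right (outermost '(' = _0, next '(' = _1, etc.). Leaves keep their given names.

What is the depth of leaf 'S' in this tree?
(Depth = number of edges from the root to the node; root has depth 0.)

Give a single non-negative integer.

Answer: 2

Derivation:
Newick: ((S,Y),((M,(U,J)),(P,X),A));
Naming internals by '(' encounter order: outermost '(' = _0, next = _1, ...
Query node: S
Path from root: _0 -> _1 -> S
Depth of S: 2 (number of edges from root)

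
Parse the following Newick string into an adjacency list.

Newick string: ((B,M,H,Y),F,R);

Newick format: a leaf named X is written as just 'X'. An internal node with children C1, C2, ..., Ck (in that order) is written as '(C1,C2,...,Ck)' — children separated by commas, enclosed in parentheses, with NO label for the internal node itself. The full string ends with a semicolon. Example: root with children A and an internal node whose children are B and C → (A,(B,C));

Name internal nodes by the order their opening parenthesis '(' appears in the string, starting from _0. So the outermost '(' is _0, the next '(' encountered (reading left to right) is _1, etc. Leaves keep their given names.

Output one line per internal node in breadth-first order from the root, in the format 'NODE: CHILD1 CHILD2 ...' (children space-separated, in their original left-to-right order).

Input: ((B,M,H,Y),F,R);
Scanning left-to-right, naming '(' by encounter order:
  pos 0: '(' -> open internal node _0 (depth 1)
  pos 1: '(' -> open internal node _1 (depth 2)
  pos 9: ')' -> close internal node _1 (now at depth 1)
  pos 14: ')' -> close internal node _0 (now at depth 0)
Total internal nodes: 2
BFS adjacency from root:
  _0: _1 F R
  _1: B M H Y

Answer: _0: _1 F R
_1: B M H Y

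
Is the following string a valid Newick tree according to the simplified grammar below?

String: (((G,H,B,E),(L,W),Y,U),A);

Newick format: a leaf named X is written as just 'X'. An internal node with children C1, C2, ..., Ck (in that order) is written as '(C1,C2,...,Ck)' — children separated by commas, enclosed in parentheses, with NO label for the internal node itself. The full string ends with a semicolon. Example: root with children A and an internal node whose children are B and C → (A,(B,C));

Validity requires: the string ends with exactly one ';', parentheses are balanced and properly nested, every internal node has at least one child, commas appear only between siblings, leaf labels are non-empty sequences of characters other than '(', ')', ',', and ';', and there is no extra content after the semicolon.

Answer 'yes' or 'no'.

Input: (((G,H,B,E),(L,W),Y,U),A);
Paren balance: 4 '(' vs 4 ')' OK
Ends with single ';': True
Full parse: OK
Valid: True

Answer: yes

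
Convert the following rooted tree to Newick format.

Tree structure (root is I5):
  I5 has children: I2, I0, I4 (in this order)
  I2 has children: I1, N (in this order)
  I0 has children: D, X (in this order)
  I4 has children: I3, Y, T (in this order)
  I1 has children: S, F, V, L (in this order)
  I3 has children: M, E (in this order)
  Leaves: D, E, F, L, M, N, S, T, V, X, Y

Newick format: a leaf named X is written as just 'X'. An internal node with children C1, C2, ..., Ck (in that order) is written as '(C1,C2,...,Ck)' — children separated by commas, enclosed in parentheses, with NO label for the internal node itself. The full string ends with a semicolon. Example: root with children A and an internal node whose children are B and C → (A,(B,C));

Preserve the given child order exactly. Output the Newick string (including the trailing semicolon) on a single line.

internal I5 with children ['I2', 'I0', 'I4']
  internal I2 with children ['I1', 'N']
    internal I1 with children ['S', 'F', 'V', 'L']
      leaf 'S' → 'S'
      leaf 'F' → 'F'
      leaf 'V' → 'V'
      leaf 'L' → 'L'
    → '(S,F,V,L)'
    leaf 'N' → 'N'
  → '((S,F,V,L),N)'
  internal I0 with children ['D', 'X']
    leaf 'D' → 'D'
    leaf 'X' → 'X'
  → '(D,X)'
  internal I4 with children ['I3', 'Y', 'T']
    internal I3 with children ['M', 'E']
      leaf 'M' → 'M'
      leaf 'E' → 'E'
    → '(M,E)'
    leaf 'Y' → 'Y'
    leaf 'T' → 'T'
  → '((M,E),Y,T)'
→ '(((S,F,V,L),N),(D,X),((M,E),Y,T))'
Final: (((S,F,V,L),N),(D,X),((M,E),Y,T));

Answer: (((S,F,V,L),N),(D,X),((M,E),Y,T));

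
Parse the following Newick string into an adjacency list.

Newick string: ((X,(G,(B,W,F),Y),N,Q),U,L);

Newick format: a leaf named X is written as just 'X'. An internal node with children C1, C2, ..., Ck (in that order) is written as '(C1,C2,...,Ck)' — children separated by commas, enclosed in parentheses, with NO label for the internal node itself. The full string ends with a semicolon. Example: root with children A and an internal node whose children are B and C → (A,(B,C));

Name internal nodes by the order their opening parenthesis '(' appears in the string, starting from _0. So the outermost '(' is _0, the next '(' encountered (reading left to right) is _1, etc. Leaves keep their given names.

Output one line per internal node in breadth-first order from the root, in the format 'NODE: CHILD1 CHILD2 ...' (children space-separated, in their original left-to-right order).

Input: ((X,(G,(B,W,F),Y),N,Q),U,L);
Scanning left-to-right, naming '(' by encounter order:
  pos 0: '(' -> open internal node _0 (depth 1)
  pos 1: '(' -> open internal node _1 (depth 2)
  pos 4: '(' -> open internal node _2 (depth 3)
  pos 7: '(' -> open internal node _3 (depth 4)
  pos 13: ')' -> close internal node _3 (now at depth 3)
  pos 16: ')' -> close internal node _2 (now at depth 2)
  pos 21: ')' -> close internal node _1 (now at depth 1)
  pos 26: ')' -> close internal node _0 (now at depth 0)
Total internal nodes: 4
BFS adjacency from root:
  _0: _1 U L
  _1: X _2 N Q
  _2: G _3 Y
  _3: B W F

Answer: _0: _1 U L
_1: X _2 N Q
_2: G _3 Y
_3: B W F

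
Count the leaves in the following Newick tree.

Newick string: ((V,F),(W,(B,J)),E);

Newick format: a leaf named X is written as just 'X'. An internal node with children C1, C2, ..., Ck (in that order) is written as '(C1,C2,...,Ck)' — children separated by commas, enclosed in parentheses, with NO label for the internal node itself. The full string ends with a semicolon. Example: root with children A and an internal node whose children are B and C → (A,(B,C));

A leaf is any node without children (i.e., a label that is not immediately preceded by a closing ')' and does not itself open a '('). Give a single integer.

Answer: 6

Derivation:
Newick: ((V,F),(W,(B,J)),E);
Scan left-to-right; a leaf is any maximal label run not followed by '(':
  pos 2: leaf 'V' → count = 1
  pos 4: leaf 'F' → count = 2
  pos 8: leaf 'W' → count = 3
  pos 11: leaf 'B' → count = 4
  pos 13: leaf 'J' → count = 5
  pos 17: leaf 'E' → count = 6
Total leaves: 6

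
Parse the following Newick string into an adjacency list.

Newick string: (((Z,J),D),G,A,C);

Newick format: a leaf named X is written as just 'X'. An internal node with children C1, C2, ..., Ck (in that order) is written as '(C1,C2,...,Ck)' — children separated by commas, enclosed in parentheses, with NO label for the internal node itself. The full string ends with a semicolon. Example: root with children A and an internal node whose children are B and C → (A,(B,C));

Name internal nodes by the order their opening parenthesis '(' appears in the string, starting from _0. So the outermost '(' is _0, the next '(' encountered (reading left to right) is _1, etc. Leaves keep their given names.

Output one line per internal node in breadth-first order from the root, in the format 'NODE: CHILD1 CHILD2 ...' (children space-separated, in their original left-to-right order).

Answer: _0: _1 G A C
_1: _2 D
_2: Z J

Derivation:
Input: (((Z,J),D),G,A,C);
Scanning left-to-right, naming '(' by encounter order:
  pos 0: '(' -> open internal node _0 (depth 1)
  pos 1: '(' -> open internal node _1 (depth 2)
  pos 2: '(' -> open internal node _2 (depth 3)
  pos 6: ')' -> close internal node _2 (now at depth 2)
  pos 9: ')' -> close internal node _1 (now at depth 1)
  pos 16: ')' -> close internal node _0 (now at depth 0)
Total internal nodes: 3
BFS adjacency from root:
  _0: _1 G A C
  _1: _2 D
  _2: Z J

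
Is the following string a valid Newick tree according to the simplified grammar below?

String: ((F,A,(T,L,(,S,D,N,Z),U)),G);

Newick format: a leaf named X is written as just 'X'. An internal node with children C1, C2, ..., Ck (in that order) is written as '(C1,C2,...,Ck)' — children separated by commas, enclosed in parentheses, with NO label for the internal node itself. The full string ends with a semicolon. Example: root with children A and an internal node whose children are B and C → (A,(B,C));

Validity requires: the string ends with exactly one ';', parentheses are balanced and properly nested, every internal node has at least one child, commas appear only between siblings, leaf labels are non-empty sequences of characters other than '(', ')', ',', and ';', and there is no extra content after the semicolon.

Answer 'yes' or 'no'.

Input: ((F,A,(T,L,(,S,D,N,Z),U)),G);
Paren balance: 4 '(' vs 4 ')' OK
Ends with single ';': True
Full parse: FAILS (empty leaf label at pos 12)
Valid: False

Answer: no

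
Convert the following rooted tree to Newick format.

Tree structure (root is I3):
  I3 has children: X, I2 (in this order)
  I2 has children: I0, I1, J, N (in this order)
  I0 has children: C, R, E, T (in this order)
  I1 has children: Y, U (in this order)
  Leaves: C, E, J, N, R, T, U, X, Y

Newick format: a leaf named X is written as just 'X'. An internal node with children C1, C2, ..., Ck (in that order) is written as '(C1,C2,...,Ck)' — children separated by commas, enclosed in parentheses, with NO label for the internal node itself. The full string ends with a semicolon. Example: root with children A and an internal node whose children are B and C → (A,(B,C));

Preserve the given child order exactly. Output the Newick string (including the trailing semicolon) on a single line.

internal I3 with children ['X', 'I2']
  leaf 'X' → 'X'
  internal I2 with children ['I0', 'I1', 'J', 'N']
    internal I0 with children ['C', 'R', 'E', 'T']
      leaf 'C' → 'C'
      leaf 'R' → 'R'
      leaf 'E' → 'E'
      leaf 'T' → 'T'
    → '(C,R,E,T)'
    internal I1 with children ['Y', 'U']
      leaf 'Y' → 'Y'
      leaf 'U' → 'U'
    → '(Y,U)'
    leaf 'J' → 'J'
    leaf 'N' → 'N'
  → '((C,R,E,T),(Y,U),J,N)'
→ '(X,((C,R,E,T),(Y,U),J,N))'
Final: (X,((C,R,E,T),(Y,U),J,N));

Answer: (X,((C,R,E,T),(Y,U),J,N));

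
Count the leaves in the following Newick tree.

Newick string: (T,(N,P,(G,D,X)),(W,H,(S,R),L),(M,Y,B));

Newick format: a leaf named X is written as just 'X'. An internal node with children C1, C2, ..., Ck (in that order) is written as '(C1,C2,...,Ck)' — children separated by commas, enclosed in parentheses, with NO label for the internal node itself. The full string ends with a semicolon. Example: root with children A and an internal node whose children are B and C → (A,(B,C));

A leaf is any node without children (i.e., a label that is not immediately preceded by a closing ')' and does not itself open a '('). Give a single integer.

Answer: 14

Derivation:
Newick: (T,(N,P,(G,D,X)),(W,H,(S,R),L),(M,Y,B));
Scan left-to-right; a leaf is any maximal label run not followed by '(':
  pos 1: leaf 'T' → count = 1
  pos 4: leaf 'N' → count = 2
  pos 6: leaf 'P' → count = 3
  pos 9: leaf 'G' → count = 4
  pos 11: leaf 'D' → count = 5
  pos 13: leaf 'X' → count = 6
  pos 18: leaf 'W' → count = 7
  pos 20: leaf 'H' → count = 8
  pos 23: leaf 'S' → count = 9
  pos 25: leaf 'R' → count = 10
  pos 28: leaf 'L' → count = 11
  pos 32: leaf 'M' → count = 12
  pos 34: leaf 'Y' → count = 13
  pos 36: leaf 'B' → count = 14
Total leaves: 14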